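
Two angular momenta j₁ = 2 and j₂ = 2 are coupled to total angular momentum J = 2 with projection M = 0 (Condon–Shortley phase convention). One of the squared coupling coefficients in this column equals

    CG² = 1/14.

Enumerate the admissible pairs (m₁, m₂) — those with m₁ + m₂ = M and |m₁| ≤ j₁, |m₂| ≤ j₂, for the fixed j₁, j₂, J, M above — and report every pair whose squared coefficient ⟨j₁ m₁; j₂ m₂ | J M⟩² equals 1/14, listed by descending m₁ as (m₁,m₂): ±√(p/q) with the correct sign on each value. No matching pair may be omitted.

(1,-1): +√(1/14); (-1,1): +√(1/14)

Admissible pairs with m₁+m₂ = M = 0: (-2,2), (-1,1), (0,0), (1,-1), (2,-2)
  (m₁,m₂)=(2,-2): CG² = 2/7, CG = +√(2/7)
  (m₁,m₂)=(1,-1): CG² = 1/14, CG = +√(1/14)   ← matches the target
  (m₁,m₂)=(0,0): CG² = 2/7, CG = −√(2/7)
  (m₁,m₂)=(-1,1): CG² = 1/14, CG = +√(1/14)   ← matches the target
  (m₁,m₂)=(-2,2): CG² = 2/7, CG = +√(2/7)
Pairs with CG² = 1/14: (1,-1): +√(1/14); (-1,1): +√(1/14)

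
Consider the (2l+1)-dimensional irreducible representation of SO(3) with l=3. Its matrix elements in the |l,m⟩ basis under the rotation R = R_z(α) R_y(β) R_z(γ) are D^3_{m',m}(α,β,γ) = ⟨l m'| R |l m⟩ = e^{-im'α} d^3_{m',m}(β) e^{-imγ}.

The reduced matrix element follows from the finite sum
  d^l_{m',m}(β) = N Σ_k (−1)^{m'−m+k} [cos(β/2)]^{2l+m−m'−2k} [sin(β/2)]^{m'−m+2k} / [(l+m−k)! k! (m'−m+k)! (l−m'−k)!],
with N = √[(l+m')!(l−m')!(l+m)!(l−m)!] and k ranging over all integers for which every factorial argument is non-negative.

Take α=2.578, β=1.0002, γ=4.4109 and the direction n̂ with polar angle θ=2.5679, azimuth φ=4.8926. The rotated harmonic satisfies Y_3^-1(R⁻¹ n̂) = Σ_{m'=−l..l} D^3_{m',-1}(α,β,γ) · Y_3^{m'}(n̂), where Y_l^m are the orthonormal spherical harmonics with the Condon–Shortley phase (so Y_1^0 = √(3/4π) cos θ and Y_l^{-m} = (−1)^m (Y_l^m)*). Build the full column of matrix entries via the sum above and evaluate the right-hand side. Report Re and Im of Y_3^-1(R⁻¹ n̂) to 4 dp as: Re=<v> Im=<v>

Re=-0.3286 Im=-0.2265

Need the full column D^3_{m',-1} for m'=−3..3 at α=2.5780, β=1.0002, γ=4.4109.
cos(β/2)=0.877535, sin(β/2)=0.479513
d^3_{-3,-1}: single k=2 term ⇒ +0.528085;  D = +0.481872-0.216041i
d^3_{-2,-1}: k∈[1..2] ⇒ +0.789082 -0.471221 = +0.317861;  D = -0.314656-0.045023i
d^3_{-1,-1}: k∈[0..2] ⇒ +0.456652 -1.090808 +0.244277 = -0.389879;  D = -0.296756-0.252867i
d^3_{0,-1}: k∈[0..2] ⇒ -0.864396 +0.774295 -0.077065 = -0.167166;  D = +0.049639+0.159626i
d^3_{1,-1}: k∈[0..2] ⇒ +0.818106 -0.325703 +0.012156 = +0.504560;  D = -0.130738+0.487328i
d^3_{2,-1}: k∈[0..1] ⇒ -0.471221 +0.070351 = -0.400871;  D = -0.294648+0.271808i
d^3_{3,-1}: single k=0 term ⇒ +0.157680;  D = -0.155090+0.028463i
Y_3^{m'}(θ=2.5679,φ=4.8926) and Σ D·Y over m':
  (+0.4819-0.2160i)·(-0.0343-0.0572i)  (-0.3147-0.0450i)·(+0.2366-0.0892i)  (-0.2968-0.2529i)·(+0.0795+0.4361i)  (+0.0496+0.1596i)·(-0.1652+0.0000i)  (-0.1307+0.4873i)·(-0.0795+0.4361i)  (-0.2946+0.2718i)·(+0.2366+0.0892i)  (-0.1551+0.0285i)·(+0.0343-0.0572i)
Y_3^-1(R⁻¹ n̂) = -0.328646-0.226466i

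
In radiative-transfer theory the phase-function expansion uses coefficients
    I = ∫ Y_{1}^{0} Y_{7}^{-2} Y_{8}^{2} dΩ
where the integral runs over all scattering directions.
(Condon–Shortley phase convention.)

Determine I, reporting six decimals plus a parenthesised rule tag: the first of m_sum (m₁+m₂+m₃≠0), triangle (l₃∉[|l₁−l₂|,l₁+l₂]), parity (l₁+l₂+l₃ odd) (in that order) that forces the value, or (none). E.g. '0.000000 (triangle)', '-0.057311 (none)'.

m-sum 0 ✓  L=16 even ✓  6≤8≤8 ✓
Π(2lᵢ+1) = 3×15×17 = 765
triangle coeff Δ(1,7,8) = 1/2040
Σ_t [0,0]: t=0:+1/25401600 = 1/25401600
(3j)²=8/255 [(1 7 8; 0 0 0)], sign=+1
Σ_t [0,0]: t=0:+1/43545600 = 1/43545600
(3j)²=1/34 [(1 7 8; 0 -2 2)], sign=+1
⇒ 4πI² = 12/17
I = (+1)√(12/17/(4π)) = 0.23700703
No selection rule forces the value: the integral is nonzero (none).

0.237007 (none)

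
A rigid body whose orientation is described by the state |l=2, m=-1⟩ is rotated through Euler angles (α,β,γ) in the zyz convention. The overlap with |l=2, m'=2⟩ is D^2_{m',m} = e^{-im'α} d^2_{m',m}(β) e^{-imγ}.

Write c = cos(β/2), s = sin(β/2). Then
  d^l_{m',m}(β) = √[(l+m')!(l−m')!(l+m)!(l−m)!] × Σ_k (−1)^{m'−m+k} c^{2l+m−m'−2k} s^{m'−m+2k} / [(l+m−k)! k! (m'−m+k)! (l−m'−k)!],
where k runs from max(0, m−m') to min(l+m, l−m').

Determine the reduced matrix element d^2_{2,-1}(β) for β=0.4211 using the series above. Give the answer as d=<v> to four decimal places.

d^2_{2,-1}(β=0.4211) via the finite sum:
With c≡cos(β/2)=0.977916 and s≡sin(β/2)=0.208998, N=[24·1·1·6]^{1/2}=12.000000
Admissible k: 0..0 (factorial args all ≥0)
  k=0: (−1)^3·12.0000/(6)·0.9779^1·0.2090^3 = -0.017855
d^2_{2,-1}(0.4211) = -0.017855

d=-0.0179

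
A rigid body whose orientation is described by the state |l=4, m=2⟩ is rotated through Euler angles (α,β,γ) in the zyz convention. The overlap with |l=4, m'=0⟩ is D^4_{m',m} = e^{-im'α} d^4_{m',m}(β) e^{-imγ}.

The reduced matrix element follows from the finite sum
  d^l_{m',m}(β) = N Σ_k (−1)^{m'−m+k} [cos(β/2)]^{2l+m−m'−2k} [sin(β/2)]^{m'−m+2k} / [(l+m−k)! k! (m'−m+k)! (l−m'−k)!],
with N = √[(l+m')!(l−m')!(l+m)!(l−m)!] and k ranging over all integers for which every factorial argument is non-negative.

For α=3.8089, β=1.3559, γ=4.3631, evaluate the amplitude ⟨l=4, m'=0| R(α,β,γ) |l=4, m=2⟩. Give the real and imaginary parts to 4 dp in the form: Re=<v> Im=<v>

D^4_{0,2}(3.8089,1.3559,4.3631) = e^{-i·0·3.8089}·d^4_{0,2}(1.3559)·e^{-i·2·4.3631}. Compute d first:
Half-angle: c=0.778860, s=0.627198. N=√(24·24·720·2)=910.735966
The bounds max(0,m−m')=2 and min(l+m,l−m')=4 give 3 terms
  k=2: (−1)^0·910.7360/(96)·0.7789^6·0.6272^2 = +0.833080
  k=3: (−1)^1·910.7360/(36)·0.7789^4·0.6272^4 = -1.440607
  k=4: (−1)^2·910.7360/(96)·0.7789^2·0.6272^6 = +0.350322
d^4_{0,2}(1.3559) = +0.833080 -1.440607 +0.350322 = -0.257205
Attach z-rotation phases: D = e^{-i(0)(3.8089)}·(-0.257205)·e^{-i(2)(4.3631)} = +0.196957+0.165416i

Re=0.1970 Im=0.1654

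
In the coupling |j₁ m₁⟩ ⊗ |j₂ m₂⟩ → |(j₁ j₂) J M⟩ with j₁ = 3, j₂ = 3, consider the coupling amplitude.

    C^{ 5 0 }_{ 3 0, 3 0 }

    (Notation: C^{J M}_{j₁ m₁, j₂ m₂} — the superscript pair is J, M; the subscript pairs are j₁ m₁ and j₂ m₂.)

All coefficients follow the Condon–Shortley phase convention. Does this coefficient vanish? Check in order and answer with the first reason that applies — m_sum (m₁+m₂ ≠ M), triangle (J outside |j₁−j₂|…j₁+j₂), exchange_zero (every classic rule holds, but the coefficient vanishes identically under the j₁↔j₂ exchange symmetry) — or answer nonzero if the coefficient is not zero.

m-sum: m₁+m₂ = 0+0 = 0, M = 0  ✓
triangle: |j₁−j₂| = 0 ≤ J = 5 ≤ j₁+j₂ = 6  ✓
exchange: j₁=j₂ and m₁=m₂, and (−1)^(j₁+j₂−J) = (−1)^1 = −1 forces ⟨j₁m₁;j₂m₂|JM⟩ = −⟨j₂m₂;j₁m₁|JM⟩ = −⟨j₁m₁;j₂m₂|JM⟩ ⇒ the coefficient vanishes identically
Racah sum check: Σ_k collapses to 0 ⇒ CG = 0

exchange_zero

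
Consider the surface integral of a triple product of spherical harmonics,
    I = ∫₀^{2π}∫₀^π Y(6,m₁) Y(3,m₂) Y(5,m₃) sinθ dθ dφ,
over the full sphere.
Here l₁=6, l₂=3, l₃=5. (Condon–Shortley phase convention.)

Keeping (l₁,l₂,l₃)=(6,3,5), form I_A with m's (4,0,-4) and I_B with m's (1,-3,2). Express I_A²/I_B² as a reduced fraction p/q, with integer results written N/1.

45/49

Shared (l₁,l₂,l₃)=(6,3,5): N and (l;000)² cancel in I_A²/I_B².
A: Δ = 4!·8!·2!/15! = 1/675675; Racah Σ t=1..2: t=1:−1/60480 t=2:+1/161280 = -1/96768; ⇒ 3j(6 3 5; 4 0 -4)² = 15/1001, sgn +1
B: Δ = 4!·8!·2!/15! = 1/675675; Racah Σ t=0..0: t=0:+1/34560 = 1/34560; ⇒ 3j(6 3 5; 1 -3 2)² = 7/429, sgn -1
I_A²/I_B² = (15/1001)/(7/429) = 45/49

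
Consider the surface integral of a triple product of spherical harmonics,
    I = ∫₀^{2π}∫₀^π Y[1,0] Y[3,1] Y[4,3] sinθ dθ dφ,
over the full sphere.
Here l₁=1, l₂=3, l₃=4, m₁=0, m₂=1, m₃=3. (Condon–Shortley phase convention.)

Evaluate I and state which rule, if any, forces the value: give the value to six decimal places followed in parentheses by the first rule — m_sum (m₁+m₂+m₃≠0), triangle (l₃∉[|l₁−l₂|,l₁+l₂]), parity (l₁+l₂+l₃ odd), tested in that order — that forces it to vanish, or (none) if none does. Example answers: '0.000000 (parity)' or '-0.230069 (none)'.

0 + 1 + 3 = 4 ≠ 0: azimuthal integral kills it; I = 0

0.000000 (m_sum)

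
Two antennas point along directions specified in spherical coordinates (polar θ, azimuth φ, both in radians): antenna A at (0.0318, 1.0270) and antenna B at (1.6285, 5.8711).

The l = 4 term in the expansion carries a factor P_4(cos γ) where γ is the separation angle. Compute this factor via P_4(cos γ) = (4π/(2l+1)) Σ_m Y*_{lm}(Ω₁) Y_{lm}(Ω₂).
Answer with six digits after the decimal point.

Addition theorem: P_4(cos γ) = (4π/9) Σ_m Y*_{lm}(Ω₁) Y_{lm}(Ω₂), m = −4…4:
  [-4]  conj(Y_{4,-4})(Ω₁) = (-0.000000, -0.000000) ; Y_{4,-4}(Ω₂) = (-0.034054, 0.438273) ; Δ = (0.000000, -0.000000)
  [-3]  conj(Y_{4,-3})(Ω₁) = (-0.000040, 0.000002) ; Y_{4,-3}(Ω₂) = (-0.023583, -0.067844) ; Δ = (0.000001, 0.000003)
  [-2]  conj(Y_{4,-2})(Ω₁) = (-0.000942, 0.001795) ; Y_{4,-2}(Ω₂) = (-0.221169, -0.239021) ; Δ = (0.000637, -0.000172)
  [-1]  conj(Y_{4,-1})(Ω₁) = (0.031059, 0.051371) ; Y_{4,-1}(Ω₂) = (0.074293, 0.032475) ; Δ = (0.000639, 0.004825)
  [+0]  conj(Y_{4,0})(Ω₁) = (0.842011, -0.000000) ; Y_{4,0}(Ω₂) = (0.306842, 0.000000) ; Δ = (0.258364, 0.000000)
  [+1]  conj(Y_{4,1})(Ω₁) = (-0.031059, 0.051371) ; Y_{4,1}(Ω₂) = (-0.074293, 0.032475) ; Δ = (0.000639, -0.004825)
  [+2]  conj(Y_{4,2})(Ω₁) = (-0.000942, -0.001795) ; Y_{4,2}(Ω₂) = (-0.221169, 0.239021) ; Δ = (0.000637, 0.000172)
  [+3]  conj(Y_{4,3})(Ω₁) = (0.000040, 0.000002) ; Y_{4,3}(Ω₂) = (0.023583, -0.067844) ; Δ = (0.000001, -0.000003)
  [+4]  conj(Y_{4,4})(Ω₁) = (-0.000000, 0.000000) ; Y_{4,4}(Ω₂) = (-0.034054, -0.438273) ; Δ = (0.000000, 0.000000)
Σ over m = (0.260920, 0.000000); ×(4π/9) → (0.364313, 0.000000). Real part: 0.364313

0.364313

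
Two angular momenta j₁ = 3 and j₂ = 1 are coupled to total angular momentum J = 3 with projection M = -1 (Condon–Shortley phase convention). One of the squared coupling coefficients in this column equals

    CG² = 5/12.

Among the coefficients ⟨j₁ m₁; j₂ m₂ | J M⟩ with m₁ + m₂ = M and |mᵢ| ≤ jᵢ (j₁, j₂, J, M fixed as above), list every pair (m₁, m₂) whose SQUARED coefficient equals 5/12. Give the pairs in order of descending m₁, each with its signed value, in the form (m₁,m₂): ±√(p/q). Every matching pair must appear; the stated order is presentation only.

Admissible pairs with m₁+m₂ = M = -1: (-2,1), (-1,0), (0,-1)
  (m₁,m₂)=(0,-1): CG² = 1/2, CG = +√(1/2)
  (m₁,m₂)=(-1,0): CG² = 1/12, CG = −√(1/12)
  (m₁,m₂)=(-2,1): CG² = 5/12, CG = −√(5/12)   ← matches the target
Pairs with CG² = 5/12: (-2,1): −√(5/12)

(-2,1): −√(5/12)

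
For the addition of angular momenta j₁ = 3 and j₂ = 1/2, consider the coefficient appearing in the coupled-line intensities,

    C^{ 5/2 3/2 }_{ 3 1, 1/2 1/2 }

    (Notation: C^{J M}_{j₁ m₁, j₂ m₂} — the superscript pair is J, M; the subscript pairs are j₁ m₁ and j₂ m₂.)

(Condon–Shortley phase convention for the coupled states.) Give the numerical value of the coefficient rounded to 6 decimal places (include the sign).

-0.534522  (= −√(2/7))

j₁+j₂−J=1  J+j₁−j₂=5  J−j₁+j₂=0  j₁+j₂+J+1=7
(j₁±m₁, j₂±m₂, J±M) = (4,2,1,0,4,1)
P² = 1152/7
sum k=1..1:
  [1] −1/24 = -1/24
S = -1/24
C² = P²·S² = 2/7 ; C = -0.534522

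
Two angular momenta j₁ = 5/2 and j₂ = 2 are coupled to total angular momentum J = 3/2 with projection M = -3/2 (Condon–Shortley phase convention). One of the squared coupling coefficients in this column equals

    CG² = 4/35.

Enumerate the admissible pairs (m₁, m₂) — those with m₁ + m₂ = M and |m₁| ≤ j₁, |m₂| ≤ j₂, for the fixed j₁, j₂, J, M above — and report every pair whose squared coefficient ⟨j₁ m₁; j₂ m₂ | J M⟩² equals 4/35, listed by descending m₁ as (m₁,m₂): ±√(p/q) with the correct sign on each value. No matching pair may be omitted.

Admissible pairs with m₁+m₂ = M = -3/2: (-5/2,1), (-3/2,0), (-1/2,-1), (1/2,-2)
  (m₁,m₂)=(1/2,-2): CG² = 4/35, CG = +√(4/35)   ← matches the target
  (m₁,m₂)=(-1/2,-1): CG² = 9/35, CG = −√(9/35)
  (m₁,m₂)=(-3/2,0): CG² = 12/35, CG = +√(12/35)
  (m₁,m₂)=(-5/2,1): CG² = 2/7, CG = −√(2/7)
Pairs with CG² = 4/35: (1/2,-2): +√(4/35)

(1/2,-2): +√(4/35)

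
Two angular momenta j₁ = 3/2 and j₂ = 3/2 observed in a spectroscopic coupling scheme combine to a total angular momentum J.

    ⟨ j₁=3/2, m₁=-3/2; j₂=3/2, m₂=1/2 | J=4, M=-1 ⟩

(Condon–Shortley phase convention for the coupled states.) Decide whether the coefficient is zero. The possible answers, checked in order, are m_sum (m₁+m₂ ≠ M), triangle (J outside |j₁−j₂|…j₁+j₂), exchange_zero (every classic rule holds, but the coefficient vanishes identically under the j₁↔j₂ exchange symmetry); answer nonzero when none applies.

m-sum: m₁+m₂ = -3/2+1/2 = -1, M = -1  ✓
triangle: need |j₁−j₂| ≤ J ≤ j₁+j₂, i.e. J ∈ [0, 3]; J = 4 is outside ✗ ⇒ coefficient is 0

triangle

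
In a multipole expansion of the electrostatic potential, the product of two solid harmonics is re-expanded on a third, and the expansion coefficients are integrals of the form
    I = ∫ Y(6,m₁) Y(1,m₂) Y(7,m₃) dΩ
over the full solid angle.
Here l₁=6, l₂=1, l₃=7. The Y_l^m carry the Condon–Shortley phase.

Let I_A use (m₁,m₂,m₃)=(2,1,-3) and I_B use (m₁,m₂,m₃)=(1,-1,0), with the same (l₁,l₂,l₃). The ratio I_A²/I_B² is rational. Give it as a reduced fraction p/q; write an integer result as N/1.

15/7

Shared (l₁,l₂,l₃)=(6,1,7): N and (l;000)² cancel in I_A²/I_B².
A: Δ = 0!·12!·2!/15! = 1/1365; Racah Σ t=0..0: t=0:+1/1935360 = 1/1935360; ⇒ 3j(6 1 7; 2 1 -3)² = 3/91, sgn +1
B: Δ = 0!·12!·2!/15! = 1/1365; Racah Σ t=0..0: t=0:+1/1209600 = 1/1209600; ⇒ 3j(6 1 7; 1 -1 0)² = 1/65, sgn -1
I_A²/I_B² = (3/91)/(1/65) = 15/7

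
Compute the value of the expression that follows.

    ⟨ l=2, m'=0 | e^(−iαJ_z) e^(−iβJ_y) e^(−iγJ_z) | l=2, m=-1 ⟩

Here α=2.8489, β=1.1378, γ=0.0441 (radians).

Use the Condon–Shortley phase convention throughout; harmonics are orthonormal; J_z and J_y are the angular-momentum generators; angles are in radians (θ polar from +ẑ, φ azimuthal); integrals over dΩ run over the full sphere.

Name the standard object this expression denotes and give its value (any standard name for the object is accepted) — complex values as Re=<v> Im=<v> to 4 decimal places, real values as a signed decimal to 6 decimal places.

Wigner D-matrix element, Re=-0.4660 Im=-0.0206

This is a Wigner D-matrix element — the rotation-matrix element ⟨l m'| R(α,β,γ) |l m⟩ in the angular-momentum basis.
Split into d^2_{0,-1}(β=1.1378) × two z-phases.
With c≡cos(β/2)=0.842494 and s≡sin(β/2)=0.538706, N=[2·2·1·6]^{1/2}=4.898979
k: max(0,(-1)−(0))=0 … min(2+(-1),2−(0))=1
  k=0: (−1)^1·4.8990/(2)·0.8425^3·0.5387^1 = -0.789092
  k=1: (−1)^2·4.8990/(2)·0.8425^1·0.5387^3 = +0.322624
d^2_{0,-1}(1.1378) = -0.789092 +0.322624 = -0.466468
Attach z-rotation phases: D = e^{-i(0)(2.8489)}·(-0.466468)·e^{-i(-1)(0.0441)} = -0.466014-0.020565i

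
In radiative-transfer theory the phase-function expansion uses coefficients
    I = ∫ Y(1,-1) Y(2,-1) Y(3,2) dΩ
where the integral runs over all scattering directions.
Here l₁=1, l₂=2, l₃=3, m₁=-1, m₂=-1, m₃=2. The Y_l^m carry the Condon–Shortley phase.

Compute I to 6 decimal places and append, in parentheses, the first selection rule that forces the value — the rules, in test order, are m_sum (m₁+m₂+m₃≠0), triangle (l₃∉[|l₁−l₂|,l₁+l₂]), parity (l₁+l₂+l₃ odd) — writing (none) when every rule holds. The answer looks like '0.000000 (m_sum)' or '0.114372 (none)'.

m-sum 0 ✓  L=6 even ✓  1≤3≤3 ✓
Π(2lᵢ+1) = 3×5×7 = 105
triangle coeff Δ(1,2,3) = 1/105
Σ_t [0,0]: t=0:+1/4 = 1/4
(3j)²=3/35 [(1 2 3; 0 0 0)], sign=-1
Σ_t [0,0]: t=0:+1/12 = 1/12
(3j)²=2/21 [(1 2 3; -1 -1 2)], sign=-1
⇒ 4πI² = 6/7
I = (+1)√(6/7/(4π)) = 0.26116903
No selection rule forces the value: the integral is nonzero (none).

0.261169 (none)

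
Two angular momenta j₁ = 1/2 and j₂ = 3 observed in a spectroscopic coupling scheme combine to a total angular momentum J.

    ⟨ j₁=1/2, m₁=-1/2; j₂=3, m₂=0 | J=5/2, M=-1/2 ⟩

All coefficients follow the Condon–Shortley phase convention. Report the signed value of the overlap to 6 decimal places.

−√(3/7) = -0.654654

triangle: 1!*0!*5!/7! = 120/5040
(j±m)!: 0!*1!*3!*3!*2!*3! = 432
prefactor² = (2J+1)*Δ*N² = 432/7
  k=1: −1/(1!*0!*0!*2!*0!*3!) = -1/12
Σ = -1/12  ⇒  CG² = 432/7*(-1/12)² = 3/7
CG = −√(3/7) = -0.654654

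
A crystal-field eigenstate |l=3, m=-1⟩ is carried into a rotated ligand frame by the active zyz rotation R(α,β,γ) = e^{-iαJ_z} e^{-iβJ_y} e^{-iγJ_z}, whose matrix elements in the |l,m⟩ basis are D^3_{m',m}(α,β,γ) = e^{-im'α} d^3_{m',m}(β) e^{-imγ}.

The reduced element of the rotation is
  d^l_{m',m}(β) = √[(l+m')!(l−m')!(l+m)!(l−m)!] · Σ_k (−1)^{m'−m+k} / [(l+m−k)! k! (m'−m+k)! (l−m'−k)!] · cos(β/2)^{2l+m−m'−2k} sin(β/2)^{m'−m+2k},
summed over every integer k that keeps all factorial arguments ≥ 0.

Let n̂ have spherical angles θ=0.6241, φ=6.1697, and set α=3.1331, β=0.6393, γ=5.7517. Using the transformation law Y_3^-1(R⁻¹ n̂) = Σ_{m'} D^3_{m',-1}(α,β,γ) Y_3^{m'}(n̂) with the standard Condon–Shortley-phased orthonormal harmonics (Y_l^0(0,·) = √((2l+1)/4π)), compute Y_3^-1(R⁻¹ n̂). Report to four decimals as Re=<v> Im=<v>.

Need the full column D^3_{m',-1} for m'=−3..3 at α=3.1331, β=0.6393, γ=5.7517.
cos(β/2)=0.949345, sin(β/2)=0.314234
d^3_{-3,-1}: single k=2 term ⇒ +0.310635;  D = -0.263687+0.164205i
d^3_{-2,-1}: k∈[1..2] ⇒ +0.766258 -0.167905 = +0.598353;  D = +0.510588-0.311971i
d^3_{-1,-1}: k∈[0..2] ⇒ +0.732058 -0.641644 +0.052725 = +0.143139;  D = -0.122773+0.073590i
d^3_{0,-1}: k∈[0..2] ⇒ -0.839394 +0.275896 -0.010076 = -0.573573;  D = -0.494452+0.290695i
d^3_{1,-1}: k∈[0..2] ⇒ +0.481233 -0.070300 +0.000963 = +0.411896;  D = -0.356837+0.205732i
d^3_{2,-1}: k∈[0..1] ⇒ -0.167905 +0.009198 = -0.158707;  D = -0.138161+0.078100i
d^3_{3,-1}: single k=0 term ⇒ +0.034034;  D = -0.029769+0.016496i
Y_3^{m'}(θ=0.6241,φ=6.1697) and Σ D·Y over m':
  (-0.2637+0.1642i)·(+0.0785+0.0278i)  (+0.5106-0.3120i)·(+0.2759+0.0637i)  (-0.1228+0.0736i)·(+0.4302+0.0490i)  (-0.4945+0.2907i)·(+0.0886+0.0000i)  (-0.3568+0.2057i)·(-0.4302+0.0490i)  (-0.1382+0.0781i)·(+0.2759-0.0637i)  (-0.0298+0.0165i)·(-0.0785+0.0278i)
Y_3^-1(R⁻¹ n̂) = +0.147432-0.074362i

Re=0.1474 Im=-0.0744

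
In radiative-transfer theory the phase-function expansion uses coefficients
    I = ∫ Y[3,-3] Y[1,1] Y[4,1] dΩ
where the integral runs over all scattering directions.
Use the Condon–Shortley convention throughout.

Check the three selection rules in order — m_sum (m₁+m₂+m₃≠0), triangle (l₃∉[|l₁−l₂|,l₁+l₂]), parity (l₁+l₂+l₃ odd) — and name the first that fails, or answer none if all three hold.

m_sum

m₁+m₂+m₃ = -3 + 1 + 1 = -1  ✗
triangle: |3−1|=2 ≤ l₃=4 ≤ 3+1=4
parity: l₁+l₂+l₃ = 8 is even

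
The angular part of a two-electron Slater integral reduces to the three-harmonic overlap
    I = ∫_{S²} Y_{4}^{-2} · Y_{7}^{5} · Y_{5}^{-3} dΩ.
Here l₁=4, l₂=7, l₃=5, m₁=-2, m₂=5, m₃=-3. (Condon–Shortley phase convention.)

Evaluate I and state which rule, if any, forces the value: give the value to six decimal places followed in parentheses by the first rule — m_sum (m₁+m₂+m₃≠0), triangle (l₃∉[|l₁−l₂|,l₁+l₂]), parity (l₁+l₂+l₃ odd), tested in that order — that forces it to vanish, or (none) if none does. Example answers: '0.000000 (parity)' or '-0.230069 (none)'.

Checks pass: Σm=0; 16 even; l₃=5∈[3,11].
(2·4+1)(2·7+1)(2·5+1) = 1485
Δ: 6! 2! 8! / 17! → 1/6126120
sum: t=2:+1/69120 t=3:−1/20736 t=4:+1/69120 = -1/51840
3j²(4 7 5; 0 0 0) = Δ·Π!·Σ² = 280/21879  (sign +1)
sum: t=4:+1/3870720 t=5:−1/604800 t=6:+1/2073600 = -53/58060800
3j²(4 7 5; -2 5 -3) = Δ·Π!·Σ² = 2809/185640  (sign -1)
combine: 4πI² = 1485·280/21879·2809/185640 = 14045/48841
take √, sign -1: I = -0.15127378
No selection rule forces the value: the integral is nonzero (none).

-0.151274 (none)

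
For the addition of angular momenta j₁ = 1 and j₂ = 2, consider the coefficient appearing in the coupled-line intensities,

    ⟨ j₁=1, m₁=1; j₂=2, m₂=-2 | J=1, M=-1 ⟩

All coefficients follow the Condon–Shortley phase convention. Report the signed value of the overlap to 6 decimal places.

j₁+j₂−J=2  J+j₁−j₂=0  J−j₁+j₂=2  j₁+j₂+J+1=5
(j₁±m₁, j₂±m₂, J±M) = (2,0,0,4,0,2)
P² = 48/5
sum k=0..0:
  [0] +1/4 = 1/4
S = 1/4
C² = P²·S² = 3/5 ; C = +0.774597

+√(3/5) = +0.774597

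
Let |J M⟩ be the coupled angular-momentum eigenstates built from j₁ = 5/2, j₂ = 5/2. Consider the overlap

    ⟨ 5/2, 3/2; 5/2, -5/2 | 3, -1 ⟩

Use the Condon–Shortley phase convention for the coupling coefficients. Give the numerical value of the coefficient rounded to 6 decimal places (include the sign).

+√(1/3) = +0.577350

√[7·2!3!3!/9! · 4!1!0!5!2!4!] = √(192)
  +(−1)^0/∏(0,2,1,0,2,3)! = 1/24  (running 1/24)
⟨..|..⟩ = √(192)·(1/24) = +0.577350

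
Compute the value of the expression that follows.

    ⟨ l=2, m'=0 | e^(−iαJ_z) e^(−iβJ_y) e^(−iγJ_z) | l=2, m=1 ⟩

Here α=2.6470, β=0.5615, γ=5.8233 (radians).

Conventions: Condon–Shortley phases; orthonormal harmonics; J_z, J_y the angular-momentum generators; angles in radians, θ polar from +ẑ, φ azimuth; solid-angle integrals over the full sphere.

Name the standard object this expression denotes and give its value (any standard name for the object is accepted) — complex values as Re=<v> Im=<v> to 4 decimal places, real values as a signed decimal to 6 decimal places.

This is a Wigner D-matrix element — the rotation-matrix element ⟨l m'| R(α,β,γ) |l m⟩ in the angular-momentum basis.
Split into d^2_{0,1}(β=0.5615) × two z-phases.
With c≡cos(β/2)=0.960848 and s≡sin(β/2)=0.277076, N=[2·2·6·1]^{1/2}=4.898979
k∈{1,2} keeps every argument non-negative
  k=1: (−1)^0·4.8990/(2)·0.9608^3·0.2771^1 = +0.602059
  k=2: (−1)^1·4.8990/(2)·0.9608^1·0.2771^3 = -0.050064
d^2_{0,1}(0.5615) = +0.602059 -0.050064 = +0.551995
D = (+1.000000+0.000000i)·(+0.551995)·(+0.896103+0.443845i) = +0.494644+0.245000i

Wigner D-matrix element, Re=0.4946 Im=0.2450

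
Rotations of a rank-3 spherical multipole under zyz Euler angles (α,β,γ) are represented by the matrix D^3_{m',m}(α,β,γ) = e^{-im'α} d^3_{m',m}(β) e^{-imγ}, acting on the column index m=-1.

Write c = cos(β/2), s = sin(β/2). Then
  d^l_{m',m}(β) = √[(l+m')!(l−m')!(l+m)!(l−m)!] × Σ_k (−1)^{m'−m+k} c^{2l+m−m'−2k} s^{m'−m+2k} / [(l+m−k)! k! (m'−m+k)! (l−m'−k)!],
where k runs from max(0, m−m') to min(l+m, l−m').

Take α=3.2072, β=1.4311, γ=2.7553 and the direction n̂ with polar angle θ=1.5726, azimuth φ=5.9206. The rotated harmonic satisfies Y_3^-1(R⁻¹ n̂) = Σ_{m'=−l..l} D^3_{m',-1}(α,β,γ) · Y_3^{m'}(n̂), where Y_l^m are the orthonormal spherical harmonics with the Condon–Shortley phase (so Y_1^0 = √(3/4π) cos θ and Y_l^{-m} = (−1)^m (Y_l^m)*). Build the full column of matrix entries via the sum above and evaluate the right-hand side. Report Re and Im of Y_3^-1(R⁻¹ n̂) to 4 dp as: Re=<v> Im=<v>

Re=0.2691 Im=0.3338

Need the full column D^3_{m',-1} for m'=−3..3 at α=3.2072, β=1.4311, γ=2.7553.
cos(β/2)=0.754733, sin(β/2)=0.656033
d^3_{-3,-1}: single k=2 term ⇒ +0.540840;  D = +0.531161-0.101861i
d^3_{-2,-1}: k∈[1..2] ⇒ +0.508032 -0.767689 = -0.259658;  D = +0.251256-0.065517i
d^3_{-1,-1}: k∈[0..2] ⇒ +0.184824 -1.117154 +0.633052 = -0.299279;  D = -0.284021+0.094338i
d^3_{0,-1}: k∈[0..2] ⇒ -0.556521 +1.261442 -0.317695 = +0.387226;  D = -0.358692+0.145890i
d^3_{1,-1}: k∈[0..2] ⇒ +0.837866 -0.844069 +0.079717 = +0.073514;  D = +0.066135-0.032102i
d^3_{2,-1}: k∈[0..1] ⇒ -0.767689 +0.290015 = -0.477674;  D = +0.415125-0.236313i
d^3_{3,-1}: single k=0 term ⇒ +0.408633;  D = +0.341107-0.225004i
Y_3^{m'}(θ=1.5726,φ=5.9206) and Σ D·Y over m':
  (+0.5312-0.1019i)·(+0.1938+0.3695i)  (+0.2513-0.0655i)·(-0.0014-0.0012i)  (-0.2840+0.0943i)·(-0.3022-0.1146i)  (-0.3587+0.1459i)·(+0.0020+0.0000i)  (+0.0661-0.0321i)·(+0.3022-0.1146i)  (+0.4151-0.2363i)·(-0.0014+0.0012i)  (+0.3411-0.2250i)·(-0.1938+0.3695i)
Y_3^-1(R⁻¹ n̂) = +0.269106+0.333837i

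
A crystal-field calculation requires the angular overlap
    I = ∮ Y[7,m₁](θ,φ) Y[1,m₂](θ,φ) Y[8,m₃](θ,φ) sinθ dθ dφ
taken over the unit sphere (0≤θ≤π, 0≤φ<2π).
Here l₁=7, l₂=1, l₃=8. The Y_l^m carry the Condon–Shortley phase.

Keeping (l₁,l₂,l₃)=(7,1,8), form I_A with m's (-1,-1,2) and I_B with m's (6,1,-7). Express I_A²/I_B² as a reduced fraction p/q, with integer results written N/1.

l's match ⇒ only the (l;m) 3-j factors differ between A and B.
A: triangle coeff Δ(7,1,8) = 1/2040; Σ_t [0,0]: t=0:+1/58060800 = 1/58060800; (3j)²=3/136 [(7 1 8; -1 -1 2)], sign=+1
B: triangle coeff Δ(7,1,8) = 1/2040; Σ_t [0,0]: t=0:+1/12454041600 = 1/12454041600; (3j)²=7/136 [(7 1 8; 6 1 -7)], sign=-1
I_A²/I_B² = (3/136)/(7/136) = 3/7

3/7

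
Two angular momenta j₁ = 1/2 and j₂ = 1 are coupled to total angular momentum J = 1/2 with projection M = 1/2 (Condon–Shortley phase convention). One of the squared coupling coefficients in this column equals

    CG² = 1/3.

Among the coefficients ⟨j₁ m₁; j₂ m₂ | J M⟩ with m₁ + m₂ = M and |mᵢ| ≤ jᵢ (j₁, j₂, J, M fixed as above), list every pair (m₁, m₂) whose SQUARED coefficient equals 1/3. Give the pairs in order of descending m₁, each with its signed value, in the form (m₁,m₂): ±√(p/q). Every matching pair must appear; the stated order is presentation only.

(1/2,0): +√(1/3)

Admissible pairs with m₁+m₂ = M = 1/2: (-1/2,1), (1/2,0)
  (m₁,m₂)=(1/2,0): CG² = 1/3, CG = +√(1/3)   ← matches the target
  (m₁,m₂)=(-1/2,1): CG² = 2/3, CG = −√(2/3)
Pairs with CG² = 1/3: (1/2,0): +√(1/3)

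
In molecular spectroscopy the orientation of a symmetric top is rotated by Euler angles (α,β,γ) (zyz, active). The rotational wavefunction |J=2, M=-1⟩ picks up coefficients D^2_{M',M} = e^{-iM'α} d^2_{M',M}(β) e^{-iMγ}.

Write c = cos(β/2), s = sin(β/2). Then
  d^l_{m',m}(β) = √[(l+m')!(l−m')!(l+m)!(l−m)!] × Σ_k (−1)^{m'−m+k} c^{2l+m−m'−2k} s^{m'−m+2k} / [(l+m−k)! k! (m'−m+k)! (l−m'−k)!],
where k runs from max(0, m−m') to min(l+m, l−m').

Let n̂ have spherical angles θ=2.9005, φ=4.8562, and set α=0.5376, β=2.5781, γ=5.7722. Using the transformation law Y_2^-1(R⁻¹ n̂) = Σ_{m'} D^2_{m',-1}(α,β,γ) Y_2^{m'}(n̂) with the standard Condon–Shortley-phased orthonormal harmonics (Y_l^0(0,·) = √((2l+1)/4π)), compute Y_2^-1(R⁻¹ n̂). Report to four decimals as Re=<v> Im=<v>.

Re=0.3744 Im=-0.0592

Need the full column D^2_{m',-1} for m'=−2..2 at α=0.5376, β=2.5781, γ=5.7722.
cos(β/2)=0.278034, sin(β/2)=0.960571
d^2_{-2,-1}: single k=1 term ⇒ +0.041291;  D = +0.034891+0.022080i
d^2_{-1,-1}: k∈[0..1] ⇒ +0.005976 -0.213981 = -0.208005;  D = -0.207931-0.005535i
d^2_{0,-1}: k∈[0..1] ⇒ -0.050570 +0.603617 = +0.553047;  D = +0.482402-0.270460i
d^2_{1,-1}: k∈[0..1] ⇒ +0.213981 -0.851370 = -0.637390;  D = -0.317928+0.552437i
d^2_{2,-1}: single k=0 term ⇒ -0.492852;  D = +0.007584+0.492793i
Y_2^{m'}(θ=2.9005,φ=4.8562) and Σ D·Y over m':
  (+0.0349+0.0221i)·(-0.0211+0.0062i)  (-0.2079-0.0055i)·(-0.0257-0.1773i)  (+0.4824-0.2705i)·(+0.5768+0.0000i)  (-0.3179+0.5524i)·(+0.0257-0.1773i)  (+0.0076+0.4928i)·(-0.0211-0.0062i)
Y_2^-1(R⁻¹ n̂) = +0.374441-0.059171i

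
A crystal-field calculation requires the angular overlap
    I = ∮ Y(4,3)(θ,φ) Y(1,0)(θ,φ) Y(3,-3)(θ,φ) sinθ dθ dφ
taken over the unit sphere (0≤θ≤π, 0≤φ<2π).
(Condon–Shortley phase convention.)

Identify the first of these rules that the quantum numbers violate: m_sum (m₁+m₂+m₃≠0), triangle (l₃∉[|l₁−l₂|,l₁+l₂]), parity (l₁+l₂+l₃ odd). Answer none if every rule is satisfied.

none

m₁+m₂+m₃ = 3 + 0 − 3 = 0  ✓
triangle: |4−1|=3 ≤ l₃=3 ≤ 4+1=5  ✓
parity: l₁+l₂+l₃ = 8 is even  ✓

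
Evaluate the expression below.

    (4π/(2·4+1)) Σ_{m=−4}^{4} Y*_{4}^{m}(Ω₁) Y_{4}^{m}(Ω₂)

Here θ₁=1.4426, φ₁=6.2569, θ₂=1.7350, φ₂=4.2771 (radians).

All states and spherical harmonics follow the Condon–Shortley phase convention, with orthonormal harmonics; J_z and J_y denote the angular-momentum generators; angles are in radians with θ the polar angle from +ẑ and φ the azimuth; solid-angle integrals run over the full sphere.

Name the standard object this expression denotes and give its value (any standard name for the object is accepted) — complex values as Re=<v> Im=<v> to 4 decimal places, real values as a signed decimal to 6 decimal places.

This sum is the spherical-harmonic addition theorem: it equals the Legendre polynomial P_l(cos γ) of the angle γ between the two directions.
Addition theorem: P_4(cos γ) = (4π/9) Σ_m Y*_{lm}(Ω₁) Y_{lm}(Ω₂), m = −4…4:
  term(m=-4) = -0.011698+0.179113i   from Y*(Ω₁)=+0.425820-0.044937i, Y(Ω₂)=-0.071070+0.413130i
  term(m=-3) = -0.028876+0.010337i   from Y*(Ω₁)=+0.155628-0.012298i, Y(Ω₂)=-0.189606+0.051441i
  term(m=-2) = -0.052733-0.056289i   from Y*(Ω₁)=-0.291005+0.015312i, Y(Ω₂)=+0.170558+0.202404i
  term(m=-1) = +0.014774-0.034084i   from Y*(Ω₁)=-0.173034+0.004549i, Y(Ω₂)=-0.090495+0.194598i
  term(m=+0) = +0.062675+0.000000i   from Y*(Ω₁)=+0.266475-0.000000i, Y(Ω₂)=+0.235198+0.000000i
  term(m=+1) = +0.014774+0.034084i   from Y*(Ω₁)=+0.173034+0.004549i, Y(Ω₂)=+0.090495+0.194598i
  term(m=+2) = -0.052733+0.056289i   from Y*(Ω₁)=-0.291005-0.015312i, Y(Ω₂)=+0.170558-0.202404i
  term(m=+3) = -0.028876-0.010337i   from Y*(Ω₁)=-0.155628-0.012298i, Y(Ω₂)=+0.189606+0.051441i
  term(m=+4) = -0.011698-0.179113i   from Y*(Ω₁)=+0.425820+0.044937i, Y(Ω₂)=-0.071070-0.413130i
Σ over m = -0.094391+0.000000i; ×(4π/9) → -0.131794+0.000000i. Real part: -0.131794

Legendre polynomial (addition theorem), -0.131794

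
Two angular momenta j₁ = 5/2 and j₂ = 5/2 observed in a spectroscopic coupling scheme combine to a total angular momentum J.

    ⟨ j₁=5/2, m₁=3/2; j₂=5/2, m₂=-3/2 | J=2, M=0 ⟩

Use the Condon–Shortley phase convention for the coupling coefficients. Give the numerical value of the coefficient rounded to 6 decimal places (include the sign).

+0.109109  (= +√(1/84))

√[5·3!2!2!/8! · 4!1!1!4!2!2!] = √(48/7)
  +(−1)^0/∏(0,3,1,1,1,1)! = 1/6  (running 1/6)
  +(−1)^1/∏(1,2,0,0,2,2)! = -1/8  (running 1/24)
⟨..|..⟩ = √(48/7)·(1/24) = +0.109109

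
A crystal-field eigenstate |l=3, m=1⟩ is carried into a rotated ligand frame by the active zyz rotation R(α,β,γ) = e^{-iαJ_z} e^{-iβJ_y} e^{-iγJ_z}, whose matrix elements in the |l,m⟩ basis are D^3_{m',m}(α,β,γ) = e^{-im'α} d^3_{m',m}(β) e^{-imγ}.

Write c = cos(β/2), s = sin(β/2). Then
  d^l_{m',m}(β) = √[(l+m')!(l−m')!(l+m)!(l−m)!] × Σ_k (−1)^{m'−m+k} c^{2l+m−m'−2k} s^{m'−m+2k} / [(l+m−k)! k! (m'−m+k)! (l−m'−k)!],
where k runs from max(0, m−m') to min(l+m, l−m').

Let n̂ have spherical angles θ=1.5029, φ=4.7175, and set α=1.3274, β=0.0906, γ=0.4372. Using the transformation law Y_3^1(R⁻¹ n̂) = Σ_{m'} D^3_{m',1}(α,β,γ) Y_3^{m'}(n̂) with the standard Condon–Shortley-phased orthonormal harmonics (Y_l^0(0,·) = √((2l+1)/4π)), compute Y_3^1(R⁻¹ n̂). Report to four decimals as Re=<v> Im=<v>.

Re=-0.3167 Im=0.0607

Need the full column D^3_{m',1} for m'=−3..3 at α=1.3274, β=0.0906, γ=0.4372.
cos(β/2)=0.998974, sin(β/2)=0.045285
d^3_{-3,1}: single k=4 term ⇒ +0.000016;  D = -0.000015-0.000006i
d^3_{-2,1}: k∈[3..4] ⇒ +0.000586 -0.000001 = +0.000585;  D = -0.000352+0.000467i
d^3_{-1,1}: k∈[2..4] ⇒ +0.012254 -0.000034 +0.000000 = +0.012220;  D = +0.007690+0.009497i
d^3_{0,1}: k∈[1..3] ⇒ +0.156067 -0.000962 +0.000001 = +0.155106;  D = +0.140517-0.065672i
d^3_{1,1}: k∈[0..2] ⇒ +0.993861 -0.016338 +0.000025 = +0.977547;  D = -0.188269-0.959247i
d^3_{2,1}: k∈[0..1] ⇒ -0.142469 +0.000586 = -0.141884;  D = +0.141709+0.007034i
d^3_{3,1}: single k=0 term ⇒ +0.007910;  D = -0.002284+0.007573i
Y_3^{m'}(θ=1.5029,φ=4.7175) and Σ D·Y over m':
  (-0.0000-0.0000i)·(-0.0064-0.4143i)  (-0.0004+0.0005i)·(-0.0690+0.0007i)  (+0.0077+0.0095i)·(-0.0016-0.3150i)  (+0.1405-0.0657i)·(-0.0754+0.0000i)  (-0.1883-0.9592i)·(+0.0016-0.3150i)  (+0.1417+0.0070i)·(-0.0690-0.0007i)  (-0.0023+0.0076i)·(+0.0064-0.4143i)
Y_3^1(R⁻¹ n̂) = -0.316718+0.060657i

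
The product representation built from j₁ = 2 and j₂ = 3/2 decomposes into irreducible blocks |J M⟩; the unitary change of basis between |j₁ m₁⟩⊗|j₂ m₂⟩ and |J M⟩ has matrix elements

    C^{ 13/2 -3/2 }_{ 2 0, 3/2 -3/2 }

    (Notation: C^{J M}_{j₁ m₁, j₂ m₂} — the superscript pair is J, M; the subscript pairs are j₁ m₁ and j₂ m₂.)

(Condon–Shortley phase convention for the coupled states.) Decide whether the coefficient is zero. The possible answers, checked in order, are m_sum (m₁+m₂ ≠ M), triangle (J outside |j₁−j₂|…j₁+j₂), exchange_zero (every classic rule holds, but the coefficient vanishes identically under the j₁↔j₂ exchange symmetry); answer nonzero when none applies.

triangle

m-sum: m₁+m₂ = 0+(-3/2) = -3/2, M = -3/2  ✓
triangle: need |j₁−j₂| ≤ J ≤ j₁+j₂, i.e. J ∈ [1/2, 7/2]; J = 13/2 is outside ✗ ⇒ coefficient is 0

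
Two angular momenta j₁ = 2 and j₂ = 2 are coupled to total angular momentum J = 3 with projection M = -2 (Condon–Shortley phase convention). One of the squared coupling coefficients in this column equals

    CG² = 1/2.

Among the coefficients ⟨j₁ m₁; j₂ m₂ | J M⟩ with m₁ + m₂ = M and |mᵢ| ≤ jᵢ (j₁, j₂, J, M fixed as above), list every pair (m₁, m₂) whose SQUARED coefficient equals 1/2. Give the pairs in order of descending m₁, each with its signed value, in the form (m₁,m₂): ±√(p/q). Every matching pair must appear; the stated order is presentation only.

Admissible pairs with m₁+m₂ = M = -2: (-2,0), (-1,-1), (0,-2)
  (m₁,m₂)=(0,-2): CG² = 1/2, CG = +√(1/2)   ← matches the target
  (m₁,m₂)=(-1,-1): CG² = 0/1, CG = 0
  (m₁,m₂)=(-2,0): CG² = 1/2, CG = −√(1/2)   ← matches the target
Pairs with CG² = 1/2: (0,-2): +√(1/2); (-2,0): −√(1/2)

(0,-2): +√(1/2); (-2,0): −√(1/2)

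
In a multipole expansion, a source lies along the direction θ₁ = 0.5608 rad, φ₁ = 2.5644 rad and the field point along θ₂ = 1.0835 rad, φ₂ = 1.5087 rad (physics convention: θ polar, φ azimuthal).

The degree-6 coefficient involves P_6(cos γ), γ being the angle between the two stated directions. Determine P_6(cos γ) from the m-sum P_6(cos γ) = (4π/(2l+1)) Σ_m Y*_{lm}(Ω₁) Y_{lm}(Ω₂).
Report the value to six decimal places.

0.099024

Addition theorem: P_6(cos γ) = (4π/13) Σ_m Y*_{lm}(Ω₁) Y_{lm}(Ω₂), m = −6…6:
  [-6]  conj(Y_{6,-6})(Ω₁) = -0.01037 + 0.00346j ; Y_{6,-6}(Ω₂) = -0.21414 - 0.08369j ; Δ = 0.00251 + 0.00013j
  [-5]  conj(Y_{6,-5})(Ω₁) = 0.05835 + 0.01525j ; Y_{6,-5}(Ω₂) = 0.12894 - 0.40187j ; Δ = 0.01365 - 0.02148j
  [-4]  conj(Y_{6,-4})(Ω₁) = -0.13231 - 0.14550j ; Y_{6,-4}(Ω₂) = 0.29761 + 0.07548j ; Δ = -0.02839 - 0.05329j
  [-3]  conj(Y_{6,-3})(Ω₁) = 0.06495 + 0.40046j ; Y_{6,-3}(Ω₂) = 0.02293 - 0.12164j ; Δ = 0.05020 + 0.00128j
  [-2]  conj(Y_{6,-2})(Ω₁) = 0.18866 - 0.42656j ; Y_{6,-2}(Ω₂) = 0.34321 + 0.04284j ; Δ = 0.08302 - 0.13832j
  [-1]  conj(Y_{6,-1})(Ω₁) = -0.07107 + 0.04628j ; Y_{6,-1}(Ω₂) = 0.00009 - 0.00151j ; Δ = 0.00006 + 0.00011j
  [+0]  conj(Y_{6,0})(Ω₁) = -0.41351 + 0.00000j ; Y_{6,0}(Ω₂) = 0.33778 + 0.00000j ; Δ = -0.13968 + 0.00000j
  [+1]  conj(Y_{6,1})(Ω₁) = 0.07107 + 0.04628j ; Y_{6,1}(Ω₂) = -0.00009 - 0.00151j ; Δ = 0.00006 - 0.00011j
  [+2]  conj(Y_{6,2})(Ω₁) = 0.18866 + 0.42656j ; Y_{6,2}(Ω₂) = 0.34321 - 0.04284j ; Δ = 0.08302 + 0.13832j
  [+3]  conj(Y_{6,3})(Ω₁) = -0.06495 + 0.40046j ; Y_{6,3}(Ω₂) = -0.02293 - 0.12164j ; Δ = 0.05020 - 0.00128j
  [+4]  conj(Y_{6,4})(Ω₁) = -0.13231 + 0.14550j ; Y_{6,4}(Ω₂) = 0.29761 - 0.07548j ; Δ = -0.02839 + 0.05329j
  [+5]  conj(Y_{6,5})(Ω₁) = -0.05835 + 0.01525j ; Y_{6,5}(Ω₂) = -0.12894 - 0.40187j ; Δ = 0.01365 + 0.02148j
  [+6]  conj(Y_{6,6})(Ω₁) = -0.01037 - 0.00346j ; Y_{6,6}(Ω₂) = -0.21414 + 0.08369j ; Δ = 0.00251 - 0.00013j
Accumulated sum 0.10244 - 0.00000j; after 4π/(2l+1) scaling, 0.09902 - 0.00000j ⇒ P_6 = 0.099024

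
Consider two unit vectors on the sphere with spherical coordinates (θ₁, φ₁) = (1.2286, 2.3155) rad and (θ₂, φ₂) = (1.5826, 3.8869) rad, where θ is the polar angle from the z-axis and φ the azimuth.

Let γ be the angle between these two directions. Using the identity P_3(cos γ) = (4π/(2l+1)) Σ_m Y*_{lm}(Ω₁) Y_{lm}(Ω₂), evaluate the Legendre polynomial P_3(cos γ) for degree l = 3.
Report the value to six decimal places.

Summing Y*_{l m}(θ₁,φ₁)·Y_{l m}(θ₂,φ₂) over m ∈ [−3, 3]; prefactor 4π/(2·3+1) = 1.795196:
  [-3]  conj(Y_{3,-3})(Ω₁) = (0.274822, 0.214754) ; Y_{3,-3}(Ω₂) = (0.257439, 0.328219) ; Δ = (0.000263, 0.145488)
  [-2]  conj(Y_{3,-2})(Ω₁) = (-0.024741, -0.303313) ; Y_{3,-2}(Ω₂) = (-0.000966, 0.012022) ; Δ = (0.003670, -0.000004)
  [-1]  conj(Y_{3,-1})(Ω₁) = (0.090171, -0.097825) ; Y_{3,-1}(Ω₂) = (0.237317, -0.219012) ; Δ = (-0.000026, -0.042964)
  [+0]  conj(Y_{3,0})(Ω₁) = (-0.305167, -0.000000) ; Y_{3,0}(Ω₂) = (0.013211, 0.000000) ; Δ = (-0.004032, -0.000000)
  [+1]  conj(Y_{3,1})(Ω₁) = (-0.090171, -0.097825) ; Y_{3,1}(Ω₂) = (-0.237317, -0.219012) ; Δ = (-0.000026, 0.042964)
  [+2]  conj(Y_{3,2})(Ω₁) = (-0.024741, 0.303313) ; Y_{3,2}(Ω₂) = (-0.000966, -0.012022) ; Δ = (0.003670, 0.000004)
  [+3]  conj(Y_{3,3})(Ω₁) = (-0.274822, 0.214754) ; Y_{3,3}(Ω₂) = (-0.257439, 0.328219) ; Δ = (0.000263, -0.145488)
Total Σ_m = (0.003784, 0.000000). Multiply by 1.795196: (0.006794, 0.000000). P_3(cos γ) = 0.006794

0.006794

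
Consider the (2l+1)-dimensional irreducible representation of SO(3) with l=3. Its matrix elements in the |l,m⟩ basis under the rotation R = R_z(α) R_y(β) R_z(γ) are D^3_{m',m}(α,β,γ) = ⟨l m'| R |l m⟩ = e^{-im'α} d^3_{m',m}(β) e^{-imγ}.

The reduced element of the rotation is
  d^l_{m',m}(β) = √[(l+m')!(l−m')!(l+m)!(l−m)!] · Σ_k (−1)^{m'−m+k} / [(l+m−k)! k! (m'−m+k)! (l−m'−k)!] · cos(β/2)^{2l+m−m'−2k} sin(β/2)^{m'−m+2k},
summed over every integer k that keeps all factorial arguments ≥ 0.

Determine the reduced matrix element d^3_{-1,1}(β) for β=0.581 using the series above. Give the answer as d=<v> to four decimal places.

d=0.3659

d^3_{-1,1}(β=0.5810) via the finite sum:
c=cos(0.581000/2)=0.958101, s=sin(0.581000/2)=0.286431; N=√[2·24·24·2]=48.000000
k: max(0,(1)−(-1))=2 … min(3+(1),3−(-1))=4
  k=2: (−1)^0·48.0000/(8)·0.9581^4·0.2864^2 = +0.414798
  k=3: (−1)^1·48.0000/(6)·0.9581^2·0.2864^4 = -0.049430
  k=4: (−1)^2·48.0000/(48)·0.9581^0·0.2864^6 = +0.000552
d^3_{-1,1}(0.5810) = +0.414798 -0.049430 +0.000552 = +0.365920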